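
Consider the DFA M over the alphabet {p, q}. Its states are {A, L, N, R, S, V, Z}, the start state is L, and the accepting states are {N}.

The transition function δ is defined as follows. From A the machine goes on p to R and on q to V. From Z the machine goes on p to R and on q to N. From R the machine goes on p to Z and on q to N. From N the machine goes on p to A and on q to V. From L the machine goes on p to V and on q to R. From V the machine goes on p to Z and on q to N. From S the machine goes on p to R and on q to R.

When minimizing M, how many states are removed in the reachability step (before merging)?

Starting at L and following transitions, the reachable set is {A, L, N, R, V, Z}. That leaves S unreachable — 1 in total.

1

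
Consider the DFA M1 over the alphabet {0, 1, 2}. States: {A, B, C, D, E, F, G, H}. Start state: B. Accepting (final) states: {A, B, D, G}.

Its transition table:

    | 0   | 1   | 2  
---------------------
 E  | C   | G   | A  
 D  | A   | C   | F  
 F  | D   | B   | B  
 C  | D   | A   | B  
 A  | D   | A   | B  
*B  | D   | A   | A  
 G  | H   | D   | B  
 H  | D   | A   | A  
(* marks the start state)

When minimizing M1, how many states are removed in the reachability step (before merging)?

3

Starting at B and following transitions, the reachable set is {A, B, C, D, F}. That leaves E, G, H unreachable — 3 in total.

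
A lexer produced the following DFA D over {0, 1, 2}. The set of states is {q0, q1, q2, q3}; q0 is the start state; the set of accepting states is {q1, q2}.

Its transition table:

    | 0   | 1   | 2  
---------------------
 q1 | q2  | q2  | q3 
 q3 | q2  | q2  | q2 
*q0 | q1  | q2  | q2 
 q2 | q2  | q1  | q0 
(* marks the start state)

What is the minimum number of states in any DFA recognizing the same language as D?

2

Initial partition by acceptance: {q1,q2} | {q0,q3}.
Stable partition: {q1,q2} | {q0,q3} — 2 equivalence classes.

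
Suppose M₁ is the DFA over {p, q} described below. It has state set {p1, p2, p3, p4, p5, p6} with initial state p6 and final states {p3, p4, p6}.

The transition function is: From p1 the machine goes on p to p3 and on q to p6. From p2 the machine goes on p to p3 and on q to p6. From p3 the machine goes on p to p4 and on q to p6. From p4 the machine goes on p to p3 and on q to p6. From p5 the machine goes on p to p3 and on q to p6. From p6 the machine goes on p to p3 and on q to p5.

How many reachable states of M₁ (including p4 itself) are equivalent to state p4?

States {p1,p2} cannot be reached from the start state, so discard them.
Initial partition by acceptance: {p3,p4,p6} | {p5}.
Split {p3,p4,p6} by δ(·,q) → {p3,p4} and {p6}.
The partition is now stable with 3 blocks: {p3,p4} | {p5} | {p6}.
State p4 belongs to the block {p3,p4}, which has 2 states.

2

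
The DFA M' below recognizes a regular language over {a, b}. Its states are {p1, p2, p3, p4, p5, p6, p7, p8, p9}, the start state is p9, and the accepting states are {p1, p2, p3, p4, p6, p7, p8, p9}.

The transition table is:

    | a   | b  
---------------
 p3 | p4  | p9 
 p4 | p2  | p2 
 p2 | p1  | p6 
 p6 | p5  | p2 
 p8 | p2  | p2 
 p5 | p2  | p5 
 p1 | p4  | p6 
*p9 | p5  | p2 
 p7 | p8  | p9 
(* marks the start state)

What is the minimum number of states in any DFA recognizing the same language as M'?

First remove the unreachable states {p3,p7,p8}; 6 states remain.
Initial partition by acceptance: {p1,p2,p4,p6,p9} | {p5}.
Split {p1,p2,p4,p6,p9} by δ(·,a) → {p1,p2,p4} and {p6,p9}.
On input b, block {p1,p2,p4} splits into {p1,p2} and {p4}.
Refine {p1,p2} on symbol a: members go to different blocks, giving {p1} and {p2}.
The partition is now stable with 5 blocks: {p1} | {p5} | {p6,p9} | {p4} | {p2}.

5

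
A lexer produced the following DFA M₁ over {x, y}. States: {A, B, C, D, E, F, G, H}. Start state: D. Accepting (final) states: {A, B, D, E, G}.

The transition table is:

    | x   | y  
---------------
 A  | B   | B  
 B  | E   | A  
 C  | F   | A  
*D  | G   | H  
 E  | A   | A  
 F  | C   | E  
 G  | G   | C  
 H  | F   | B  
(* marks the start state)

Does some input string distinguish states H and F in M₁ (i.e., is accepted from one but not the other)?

P0 = {A,B,D,E,G} | {C,F,H}.
Split {A,B,D,E,G} by δ(·,y) → {A,B,E} and {D,G}.
The partition is now stable with 3 blocks: {A,B,E} | {C,F,H} | {D,G}.
H and F lie in the same block of the stable partition, so they are equivalent — no string distinguishes them.

No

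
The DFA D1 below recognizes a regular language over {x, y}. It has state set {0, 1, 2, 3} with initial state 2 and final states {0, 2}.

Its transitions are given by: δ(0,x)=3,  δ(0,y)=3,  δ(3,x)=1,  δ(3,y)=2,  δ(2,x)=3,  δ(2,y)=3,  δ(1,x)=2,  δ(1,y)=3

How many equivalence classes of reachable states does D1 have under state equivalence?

3

First remove the unreachable states {0}; 3 states remain.
Start with accepting vs non-accepting: {2} | {1,3}.
On input x, block {1,3} splits into {1} and {3}.
No further refinement is possible. Final partition (3 blocks): {2} | {1} | {3}.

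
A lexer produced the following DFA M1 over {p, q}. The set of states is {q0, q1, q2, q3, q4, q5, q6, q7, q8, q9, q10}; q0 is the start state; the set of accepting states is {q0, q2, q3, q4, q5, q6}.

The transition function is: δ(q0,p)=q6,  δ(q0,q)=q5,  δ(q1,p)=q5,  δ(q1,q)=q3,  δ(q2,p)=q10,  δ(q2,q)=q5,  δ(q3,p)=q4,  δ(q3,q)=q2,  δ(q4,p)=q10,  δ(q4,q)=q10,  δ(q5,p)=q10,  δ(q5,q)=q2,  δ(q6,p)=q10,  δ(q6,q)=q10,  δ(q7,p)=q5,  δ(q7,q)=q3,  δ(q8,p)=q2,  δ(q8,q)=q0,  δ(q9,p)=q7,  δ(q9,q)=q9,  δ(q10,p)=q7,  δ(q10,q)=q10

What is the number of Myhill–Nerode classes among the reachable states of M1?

5

States {q1,q8,q9} cannot be reached from the start state, so discard them.
Initial partition by acceptance: {q0,q2,q3,q4,q5,q6} | {q7,q10}.
Split {q0,q2,q3,q4,q5,q6} by δ(·,p) → {q2,q4,q5,q6} and {q0,q3}.
Split {q2,q4,q5,q6} by δ(·,q) → {q2,q5} and {q4,q6}.
Split {q7,q10} by δ(·,p) → {q7} and {q10}.
The partition is now stable with 5 blocks: {q2,q5} | {q7} | {q0,q3} | {q4,q6} | {q10}.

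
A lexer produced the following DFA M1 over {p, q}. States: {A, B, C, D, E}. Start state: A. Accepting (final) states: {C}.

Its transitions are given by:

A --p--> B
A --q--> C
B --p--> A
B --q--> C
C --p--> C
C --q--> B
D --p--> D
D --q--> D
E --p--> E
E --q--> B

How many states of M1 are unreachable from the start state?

2

BFS from A reaches {A, B, C}; the 2 state(s) D, E are never visited.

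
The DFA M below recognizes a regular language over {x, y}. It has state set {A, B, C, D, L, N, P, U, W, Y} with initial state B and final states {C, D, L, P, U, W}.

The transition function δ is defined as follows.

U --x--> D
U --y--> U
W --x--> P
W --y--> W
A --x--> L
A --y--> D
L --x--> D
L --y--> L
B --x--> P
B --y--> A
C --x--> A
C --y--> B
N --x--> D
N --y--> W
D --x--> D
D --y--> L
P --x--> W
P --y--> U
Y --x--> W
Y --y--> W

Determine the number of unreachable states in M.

No path from B leads to C, N, Y; the other 7 states are all reachable.

3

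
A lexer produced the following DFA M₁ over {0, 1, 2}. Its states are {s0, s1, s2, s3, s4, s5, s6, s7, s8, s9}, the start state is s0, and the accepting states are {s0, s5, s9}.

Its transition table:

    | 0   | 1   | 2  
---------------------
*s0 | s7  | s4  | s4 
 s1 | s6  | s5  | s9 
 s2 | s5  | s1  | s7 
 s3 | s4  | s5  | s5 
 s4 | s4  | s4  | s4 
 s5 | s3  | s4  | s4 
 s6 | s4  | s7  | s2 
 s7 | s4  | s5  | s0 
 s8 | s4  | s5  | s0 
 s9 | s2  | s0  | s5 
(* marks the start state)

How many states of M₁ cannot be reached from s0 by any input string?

Starting at s0 and following transitions, the reachable set is {s0, s3, s4, s5, s7}. That leaves s1, s2, s6, s8, s9 unreachable — 5 in total.

5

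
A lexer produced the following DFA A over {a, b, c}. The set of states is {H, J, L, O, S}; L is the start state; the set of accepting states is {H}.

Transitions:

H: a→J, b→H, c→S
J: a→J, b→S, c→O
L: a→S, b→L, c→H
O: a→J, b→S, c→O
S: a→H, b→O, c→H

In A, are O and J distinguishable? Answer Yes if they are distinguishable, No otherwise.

No

Initial partition by acceptance: {H} | {J,L,O,S}.
Refine {J,L,O,S} on symbol a: members go to different blocks, giving {J,L,O} and {S}.
Split {J,L,O} by δ(·,a) → {J,O} and {L}.
No further refinement is possible. Final partition (4 blocks): {H} | {J,O} | {S} | {L}.
O and J lie in the same block of the stable partition, so they are equivalent — no string distinguishes them.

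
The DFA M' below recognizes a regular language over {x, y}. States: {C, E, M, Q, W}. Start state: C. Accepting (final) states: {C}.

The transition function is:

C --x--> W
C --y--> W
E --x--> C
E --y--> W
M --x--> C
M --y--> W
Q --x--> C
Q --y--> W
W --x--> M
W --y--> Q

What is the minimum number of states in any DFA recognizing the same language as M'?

3

States {E} cannot be reached from the start state, so discard them.
P0 = {C} | {M,Q,W}.
On input x, block {M,Q,W} splits into {M,Q} and {W}.
Stable partition: {C} | {M,Q} | {W} — 3 equivalence classes.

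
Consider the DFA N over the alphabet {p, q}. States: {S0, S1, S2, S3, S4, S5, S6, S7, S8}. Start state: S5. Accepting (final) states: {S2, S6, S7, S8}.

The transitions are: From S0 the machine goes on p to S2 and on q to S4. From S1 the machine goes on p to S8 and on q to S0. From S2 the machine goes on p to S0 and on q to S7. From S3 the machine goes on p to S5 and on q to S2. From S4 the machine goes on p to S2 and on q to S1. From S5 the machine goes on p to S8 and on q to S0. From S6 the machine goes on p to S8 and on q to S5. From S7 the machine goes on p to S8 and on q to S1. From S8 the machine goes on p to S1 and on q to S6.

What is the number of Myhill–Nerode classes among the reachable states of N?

First remove the unreachable states {S3}; 8 states remain.
Initial partition by acceptance: {S2,S6,S7,S8} | {S0,S1,S4,S5}.
On input p, block {S2,S6,S7,S8} splits into {S2,S8} and {S6,S7}.
Stable partition: {S2,S8} | {S0,S1,S4,S5} | {S6,S7} — 3 equivalence classes.

3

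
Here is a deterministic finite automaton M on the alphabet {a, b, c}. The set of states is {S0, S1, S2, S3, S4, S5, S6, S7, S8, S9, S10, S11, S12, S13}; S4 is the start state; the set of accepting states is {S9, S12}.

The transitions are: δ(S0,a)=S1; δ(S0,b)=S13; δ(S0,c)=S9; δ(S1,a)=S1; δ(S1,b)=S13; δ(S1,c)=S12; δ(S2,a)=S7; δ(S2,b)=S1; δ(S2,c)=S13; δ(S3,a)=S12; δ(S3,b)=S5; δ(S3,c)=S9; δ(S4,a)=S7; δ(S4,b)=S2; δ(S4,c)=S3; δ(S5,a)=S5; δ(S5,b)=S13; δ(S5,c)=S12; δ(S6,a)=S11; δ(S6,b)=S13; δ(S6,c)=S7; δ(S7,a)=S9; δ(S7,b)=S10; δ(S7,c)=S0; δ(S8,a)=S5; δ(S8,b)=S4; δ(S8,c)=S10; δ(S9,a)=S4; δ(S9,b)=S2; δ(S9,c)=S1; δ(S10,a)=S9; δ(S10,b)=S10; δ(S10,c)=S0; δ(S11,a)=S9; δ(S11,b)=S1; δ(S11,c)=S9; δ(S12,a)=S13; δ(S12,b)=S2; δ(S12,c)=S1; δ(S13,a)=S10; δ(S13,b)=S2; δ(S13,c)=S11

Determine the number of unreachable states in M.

Starting at S4 and following transitions, the reachable set is {S0, S1, S2, S3, S4, S5, S7, S9, S10, S11, S12, S13}. That leaves S6, S8 unreachable — 2 in total.

2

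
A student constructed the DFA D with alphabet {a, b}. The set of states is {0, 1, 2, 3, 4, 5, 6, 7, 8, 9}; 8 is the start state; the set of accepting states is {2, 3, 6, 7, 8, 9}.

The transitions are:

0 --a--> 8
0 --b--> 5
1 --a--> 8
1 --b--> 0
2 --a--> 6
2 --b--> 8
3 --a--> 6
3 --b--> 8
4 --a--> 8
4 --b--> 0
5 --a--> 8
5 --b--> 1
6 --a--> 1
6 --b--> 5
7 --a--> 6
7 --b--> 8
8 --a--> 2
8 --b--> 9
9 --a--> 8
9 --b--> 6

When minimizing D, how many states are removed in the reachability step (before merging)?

Starting at 8 and following transitions, the reachable set is {0, 1, 2, 5, 6, 8, 9}. That leaves 3, 4, 7 unreachable — 3 in total.

3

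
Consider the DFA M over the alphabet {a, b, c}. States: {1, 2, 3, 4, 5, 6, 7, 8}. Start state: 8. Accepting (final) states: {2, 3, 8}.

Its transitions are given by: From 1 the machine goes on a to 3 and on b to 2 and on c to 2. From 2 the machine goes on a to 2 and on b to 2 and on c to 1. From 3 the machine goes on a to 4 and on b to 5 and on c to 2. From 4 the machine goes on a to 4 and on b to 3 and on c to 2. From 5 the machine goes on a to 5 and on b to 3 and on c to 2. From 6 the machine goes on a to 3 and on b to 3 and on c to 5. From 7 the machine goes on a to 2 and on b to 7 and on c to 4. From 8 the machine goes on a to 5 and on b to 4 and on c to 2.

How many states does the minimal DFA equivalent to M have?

States {6,7} cannot be reached from the start state, so discard them.
Start with accepting vs non-accepting: {2,3,8} | {1,4,5}.
On input a, block {2,3,8} splits into {3,8} and {2}.
Refine {1,4,5} on symbol a: members go to different blocks, giving {4,5} and {1}.
Stable partition: {3,8} | {4,5} | {2} | {1} — 4 equivalence classes.

4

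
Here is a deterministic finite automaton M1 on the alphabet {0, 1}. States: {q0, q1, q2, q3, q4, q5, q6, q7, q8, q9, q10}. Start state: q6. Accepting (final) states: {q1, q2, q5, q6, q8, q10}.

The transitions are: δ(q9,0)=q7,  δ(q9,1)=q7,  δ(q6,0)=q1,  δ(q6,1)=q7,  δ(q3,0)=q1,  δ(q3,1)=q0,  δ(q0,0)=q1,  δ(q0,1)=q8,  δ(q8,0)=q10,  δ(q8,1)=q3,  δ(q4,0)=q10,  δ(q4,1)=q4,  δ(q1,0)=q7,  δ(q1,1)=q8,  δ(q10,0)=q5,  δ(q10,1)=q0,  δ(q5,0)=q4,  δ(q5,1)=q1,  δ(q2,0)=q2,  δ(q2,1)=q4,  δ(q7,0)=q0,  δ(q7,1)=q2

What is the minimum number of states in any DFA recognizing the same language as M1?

10

States {q9} cannot be reached from the start state, so discard them.
Start with accepting vs non-accepting: {q1,q2,q5,q6,q8,q10} | {q0,q3,q4,q7}.
Split {q1,q2,q5,q6,q8,q10} by δ(·,0) → {q2,q6,q8,q10} and {q1,q5}.
Refine {q2,q6,q8,q10} on symbol 0: members go to different blocks, giving {q2,q8} and {q6,q10}.
On input 0, block {q2,q8} splits into {q2} and {q8}.
Refine {q0,q3,q4,q7} on symbol 0: members go to different blocks, giving {q0,q3} and {q4} and {q7}.
Split {q0,q3} by δ(·,1) → {q0} and {q3}.
On input 0, block {q1,q5} splits into {q1} and {q5}.
Split {q6,q10} by δ(·,0) → {q6} and {q10}.
The partition is now stable with 10 blocks: {q2} | {q0} | {q1} | {q6} | {q8} | {q4} | {q7} | {q3} | {q5} | {q10}.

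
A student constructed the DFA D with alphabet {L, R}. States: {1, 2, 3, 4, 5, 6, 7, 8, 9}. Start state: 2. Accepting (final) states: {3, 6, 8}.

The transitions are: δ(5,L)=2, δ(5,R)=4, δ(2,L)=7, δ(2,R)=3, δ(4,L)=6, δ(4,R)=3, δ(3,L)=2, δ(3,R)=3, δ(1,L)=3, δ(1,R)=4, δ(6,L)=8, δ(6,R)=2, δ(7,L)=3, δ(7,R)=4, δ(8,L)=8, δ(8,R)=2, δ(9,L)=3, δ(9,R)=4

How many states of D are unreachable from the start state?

3

No path from 2 leads to 1, 5, 9; the other 6 states are all reachable.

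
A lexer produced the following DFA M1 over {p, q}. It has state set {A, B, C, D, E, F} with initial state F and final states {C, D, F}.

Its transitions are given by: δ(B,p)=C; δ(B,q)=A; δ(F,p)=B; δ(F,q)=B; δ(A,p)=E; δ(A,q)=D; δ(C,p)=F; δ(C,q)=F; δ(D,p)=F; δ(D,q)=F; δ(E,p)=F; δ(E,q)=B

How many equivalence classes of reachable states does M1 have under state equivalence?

5

Initial partition by acceptance: {C,D,F} | {A,B,E}.
On input p, block {C,D,F} splits into {C,D} and {F}.
On input p, block {A,B,E} splits into {A} and {B} and {E}.
Stable partition: {C,D} | {A} | {F} | {B} | {E} — 5 equivalence classes.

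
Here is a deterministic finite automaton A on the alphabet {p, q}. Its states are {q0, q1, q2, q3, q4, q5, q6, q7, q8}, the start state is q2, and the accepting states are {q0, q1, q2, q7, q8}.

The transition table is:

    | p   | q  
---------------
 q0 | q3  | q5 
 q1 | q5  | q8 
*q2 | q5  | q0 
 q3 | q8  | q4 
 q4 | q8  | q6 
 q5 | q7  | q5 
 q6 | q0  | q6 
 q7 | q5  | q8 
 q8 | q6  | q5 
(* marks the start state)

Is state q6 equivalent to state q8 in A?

States {q1} cannot be reached from the start state, so discard them.
Start with accepting vs non-accepting: {q0,q2,q7,q8} | {q3,q4,q5,q6}.
On input q, block {q0,q2,q7,q8} splits into {q0,q8} and {q2,q7}.
Split {q3,q4,q5,q6} by δ(·,p) → {q3,q4,q6} and {q5}.
The partition is now stable with 4 blocks: {q0,q8} | {q3,q4,q6} | {q2,q7} | {q5}.
q6 and q8 end up in different blocks, so they are distinguishable. For instance, the string 'ε' is accepted from only q8.

No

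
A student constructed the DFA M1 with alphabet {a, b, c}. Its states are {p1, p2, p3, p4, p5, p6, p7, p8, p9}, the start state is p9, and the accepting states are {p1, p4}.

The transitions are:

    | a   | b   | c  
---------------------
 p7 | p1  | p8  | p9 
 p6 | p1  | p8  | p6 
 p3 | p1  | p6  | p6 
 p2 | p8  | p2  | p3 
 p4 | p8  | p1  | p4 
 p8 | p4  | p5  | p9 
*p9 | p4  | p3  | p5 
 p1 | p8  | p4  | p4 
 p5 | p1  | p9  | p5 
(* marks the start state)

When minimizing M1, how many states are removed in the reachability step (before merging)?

BFS from p9 reaches {p1, p3, p4, p5, p6, p8, p9}; the 2 state(s) p2, p7 are never visited.

2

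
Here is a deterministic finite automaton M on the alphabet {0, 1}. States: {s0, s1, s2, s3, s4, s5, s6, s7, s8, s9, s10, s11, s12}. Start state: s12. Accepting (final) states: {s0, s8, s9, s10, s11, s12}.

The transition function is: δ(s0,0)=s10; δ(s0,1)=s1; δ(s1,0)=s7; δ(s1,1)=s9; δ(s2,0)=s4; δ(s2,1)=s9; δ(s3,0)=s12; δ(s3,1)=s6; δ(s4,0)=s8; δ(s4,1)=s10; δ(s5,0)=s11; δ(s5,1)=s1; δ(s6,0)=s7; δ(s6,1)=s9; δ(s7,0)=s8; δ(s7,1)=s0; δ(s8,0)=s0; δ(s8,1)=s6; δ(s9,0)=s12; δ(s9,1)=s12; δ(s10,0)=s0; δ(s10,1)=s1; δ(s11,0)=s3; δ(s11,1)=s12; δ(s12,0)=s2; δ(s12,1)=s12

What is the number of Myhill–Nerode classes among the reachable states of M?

States {s3,s5,s11} cannot be reached from the start state, so discard them.
Start with accepting vs non-accepting: {s0,s8,s9,s10,s12} | {s1,s2,s4,s6,s7}.
Refine {s0,s8,s9,s10,s12} on symbol 0: members go to different blocks, giving {s0,s8,s9,s10} and {s12}.
Refine {s0,s8,s9,s10} on symbol 0: members go to different blocks, giving {s0,s8,s10} and {s9}.
Refine {s1,s2,s4,s6,s7} on symbol 0: members go to different blocks, giving {s1,s2,s6} and {s4,s7}.
Stable partition: {s0,s8,s10} | {s1,s2,s6} | {s12} | {s9} | {s4,s7} — 5 equivalence classes.

5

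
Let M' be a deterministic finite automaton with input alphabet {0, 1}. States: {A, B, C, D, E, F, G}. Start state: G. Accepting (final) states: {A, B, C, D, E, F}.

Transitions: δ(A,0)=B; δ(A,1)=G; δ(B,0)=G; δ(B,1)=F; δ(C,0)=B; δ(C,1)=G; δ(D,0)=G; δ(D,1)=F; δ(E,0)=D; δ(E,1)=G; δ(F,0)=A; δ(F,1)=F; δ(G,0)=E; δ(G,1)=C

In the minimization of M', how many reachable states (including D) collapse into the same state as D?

All states are reachable from the start state.
Start with accepting vs non-accepting: {A,B,C,D,E,F} | {G}.
Refine {A,B,C,D,E,F} on symbol 0: members go to different blocks, giving {A,C,E,F} and {B,D}.
Split {A,C,E,F} by δ(·,0) → {A,C,E} and {F}.
Stable partition: {A,C,E} | {G} | {B,D} | {F} — 4 equivalence classes.
State D belongs to the block {B,D}, which has 2 states.

2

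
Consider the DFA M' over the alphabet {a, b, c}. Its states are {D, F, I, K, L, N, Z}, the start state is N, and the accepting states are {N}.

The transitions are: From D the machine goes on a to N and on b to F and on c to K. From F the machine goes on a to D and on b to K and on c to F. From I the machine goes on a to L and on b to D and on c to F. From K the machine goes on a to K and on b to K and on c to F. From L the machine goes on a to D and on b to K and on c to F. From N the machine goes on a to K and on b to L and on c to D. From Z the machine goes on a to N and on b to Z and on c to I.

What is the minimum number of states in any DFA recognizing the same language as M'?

Reachable states from the start: {D,F,K,L,N}. Unreachable: {I,Z} — drop them.
P0 = {N} | {D,F,K,L}.
Split {D,F,K,L} by δ(·,a) → {F,K,L} and {D}.
Split {F,K,L} by δ(·,a) → {F,L} and {K}.
The partition is now stable with 4 blocks: {N} | {F,L} | {D} | {K}.

4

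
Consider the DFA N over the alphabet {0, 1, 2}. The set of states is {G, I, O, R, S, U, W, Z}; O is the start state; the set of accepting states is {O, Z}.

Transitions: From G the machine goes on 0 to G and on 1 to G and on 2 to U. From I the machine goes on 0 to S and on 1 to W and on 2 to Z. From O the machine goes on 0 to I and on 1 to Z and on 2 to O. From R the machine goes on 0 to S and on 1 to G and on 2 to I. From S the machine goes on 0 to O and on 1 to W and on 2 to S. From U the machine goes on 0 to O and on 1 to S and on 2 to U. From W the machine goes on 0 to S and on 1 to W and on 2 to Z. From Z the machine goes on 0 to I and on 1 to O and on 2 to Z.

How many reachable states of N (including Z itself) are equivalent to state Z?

Reachable states from the start: {I,O,S,W,Z}. Unreachable: {G,R,U} — drop them.
Initial partition by acceptance: {O,Z} | {I,S,W}.
Split {I,S,W} by δ(·,0) → {I,W} and {S}.
The partition is now stable with 3 blocks: {O,Z} | {I,W} | {S}.
The equivalence class containing Z is {O,Z}, of size 2.

2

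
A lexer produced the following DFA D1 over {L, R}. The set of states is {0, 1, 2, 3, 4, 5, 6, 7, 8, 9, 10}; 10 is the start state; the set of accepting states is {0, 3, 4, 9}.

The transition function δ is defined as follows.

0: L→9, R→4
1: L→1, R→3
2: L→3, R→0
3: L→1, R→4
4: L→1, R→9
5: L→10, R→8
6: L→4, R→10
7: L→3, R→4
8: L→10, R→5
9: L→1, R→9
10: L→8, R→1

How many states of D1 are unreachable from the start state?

Starting at 10 and following transitions, the reachable set is {1, 3, 4, 5, 8, 9, 10}. That leaves 0, 2, 6, 7 unreachable — 4 in total.

4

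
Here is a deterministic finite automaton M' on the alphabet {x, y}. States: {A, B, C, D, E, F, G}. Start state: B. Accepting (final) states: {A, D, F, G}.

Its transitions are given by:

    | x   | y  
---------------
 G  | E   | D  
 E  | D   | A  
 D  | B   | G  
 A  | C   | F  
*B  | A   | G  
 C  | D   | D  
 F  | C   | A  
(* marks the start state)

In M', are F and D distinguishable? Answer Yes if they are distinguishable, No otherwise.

No

All states are reachable from the start state.
P0 = {A,D,F,G} | {B,C,E}.
No further refinement is possible. Final partition (2 blocks): {A,D,F,G} | {B,C,E}.
F and D lie in the same block of the stable partition, so they are equivalent — no string distinguishes them.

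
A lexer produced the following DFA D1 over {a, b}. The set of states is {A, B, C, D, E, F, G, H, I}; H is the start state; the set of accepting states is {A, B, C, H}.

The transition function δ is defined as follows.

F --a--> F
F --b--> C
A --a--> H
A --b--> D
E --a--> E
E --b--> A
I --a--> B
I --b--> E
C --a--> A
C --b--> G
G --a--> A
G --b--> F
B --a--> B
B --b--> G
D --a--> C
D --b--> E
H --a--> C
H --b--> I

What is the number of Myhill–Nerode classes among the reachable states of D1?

Every state is reachable, so we keep all 9.
P0 = {A,B,C,H} | {D,E,F,G,I}.
Refine {D,E,F,G,I} on symbol a: members go to different blocks, giving {D,G,I} and {E,F}.
No further refinement is possible. Final partition (3 blocks): {A,B,C,H} | {D,G,I} | {E,F}.

3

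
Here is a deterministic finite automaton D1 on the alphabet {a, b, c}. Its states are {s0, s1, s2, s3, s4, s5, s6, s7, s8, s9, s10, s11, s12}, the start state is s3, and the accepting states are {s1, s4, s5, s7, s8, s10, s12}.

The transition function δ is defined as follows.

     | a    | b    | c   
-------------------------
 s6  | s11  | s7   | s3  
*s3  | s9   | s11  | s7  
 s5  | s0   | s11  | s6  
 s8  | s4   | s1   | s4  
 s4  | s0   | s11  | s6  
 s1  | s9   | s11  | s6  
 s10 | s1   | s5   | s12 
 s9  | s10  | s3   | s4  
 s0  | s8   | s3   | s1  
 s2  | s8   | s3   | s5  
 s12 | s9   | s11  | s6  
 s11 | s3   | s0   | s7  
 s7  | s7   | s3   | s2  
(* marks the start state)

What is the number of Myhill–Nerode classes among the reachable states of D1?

Every state is reachable, so we keep all 13.
Start with accepting vs non-accepting: {s1,s4,s5,s7,s8,s10,s12} | {s0,s2,s3,s6,s9,s11}.
Refine {s1,s4,s5,s7,s8,s10,s12} on symbol a: members go to different blocks, giving {s1,s4,s5,s12} and {s7,s8,s10}.
Refine {s0,s2,s3,s6,s9,s11} on symbol a: members go to different blocks, giving {s0,s2,s9} and {s3,s6,s11}.
On input a, block {s7,s8,s10} splits into {s8,s10} and {s7}.
Split {s3,s6,s11} by δ(·,a) → {s6,s11} and {s3}.
On input a, block {s6,s11} splits into {s6} and {s11}.
No further refinement is possible. Final partition (7 blocks): {s1,s4,s5,s12} | {s0,s2,s9} | {s8,s10} | {s6} | {s7} | {s3} | {s11}.

7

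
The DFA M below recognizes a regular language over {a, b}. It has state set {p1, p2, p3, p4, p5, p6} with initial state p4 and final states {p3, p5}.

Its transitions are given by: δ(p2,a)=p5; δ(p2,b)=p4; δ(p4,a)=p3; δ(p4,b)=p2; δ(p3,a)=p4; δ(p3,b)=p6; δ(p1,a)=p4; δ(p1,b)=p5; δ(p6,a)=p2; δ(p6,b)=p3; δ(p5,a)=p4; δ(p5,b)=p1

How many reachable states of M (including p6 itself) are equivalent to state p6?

2

All states are reachable from the start state.
Initial partition by acceptance: {p3,p5} | {p1,p2,p4,p6}.
On input a, block {p1,p2,p4,p6} splits into {p1,p6} and {p2,p4}.
The partition is now stable with 3 blocks: {p3,p5} | {p1,p6} | {p2,p4}.
State p6 belongs to the block {p1,p6}, which has 2 states.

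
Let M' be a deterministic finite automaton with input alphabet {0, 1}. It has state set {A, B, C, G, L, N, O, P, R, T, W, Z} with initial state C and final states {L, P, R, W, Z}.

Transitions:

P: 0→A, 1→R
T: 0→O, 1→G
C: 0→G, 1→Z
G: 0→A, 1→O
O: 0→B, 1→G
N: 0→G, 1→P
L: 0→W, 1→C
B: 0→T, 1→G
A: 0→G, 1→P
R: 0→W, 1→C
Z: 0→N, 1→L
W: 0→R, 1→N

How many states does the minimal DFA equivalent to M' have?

Start with accepting vs non-accepting: {L,P,R,W,Z} | {A,B,C,G,N,O,T}.
Refine {L,P,R,W,Z} on symbol 0: members go to different blocks, giving {L,R,W} and {P,Z}.
Split {A,B,C,G,N,O,T} by δ(·,1) → {B,G,O,T} and {A,C,N}.
On input 0, block {B,G,O,T} splits into {B,O,T} and {G}.
No further refinement is possible. Final partition (5 blocks): {L,R,W} | {B,O,T} | {P,Z} | {A,C,N} | {G}.

5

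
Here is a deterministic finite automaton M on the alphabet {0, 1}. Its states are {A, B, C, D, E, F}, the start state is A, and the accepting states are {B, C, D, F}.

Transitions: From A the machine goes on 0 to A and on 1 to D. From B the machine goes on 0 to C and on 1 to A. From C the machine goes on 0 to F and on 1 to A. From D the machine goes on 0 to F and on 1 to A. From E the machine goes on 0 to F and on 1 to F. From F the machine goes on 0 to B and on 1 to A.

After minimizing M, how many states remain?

Reachable states from the start: {A,B,C,D,F}. Unreachable: {E} — drop them.
Start with accepting vs non-accepting: {B,C,D,F} | {A}.
Stable partition: {B,C,D,F} | {A} — 2 equivalence classes.

2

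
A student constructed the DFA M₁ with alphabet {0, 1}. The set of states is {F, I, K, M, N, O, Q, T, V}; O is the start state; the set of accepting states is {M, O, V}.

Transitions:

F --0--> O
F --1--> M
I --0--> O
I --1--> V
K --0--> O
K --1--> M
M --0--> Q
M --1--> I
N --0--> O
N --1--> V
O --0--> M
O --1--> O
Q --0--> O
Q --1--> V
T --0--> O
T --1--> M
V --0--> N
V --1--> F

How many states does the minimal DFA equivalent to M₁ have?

3

States {K,T} cannot be reached from the start state, so discard them.
Start with accepting vs non-accepting: {M,O,V} | {F,I,N,Q}.
Split {M,O,V} by δ(·,0) → {M,V} and {O}.
No further refinement is possible. Final partition (3 blocks): {M,V} | {F,I,N,Q} | {O}.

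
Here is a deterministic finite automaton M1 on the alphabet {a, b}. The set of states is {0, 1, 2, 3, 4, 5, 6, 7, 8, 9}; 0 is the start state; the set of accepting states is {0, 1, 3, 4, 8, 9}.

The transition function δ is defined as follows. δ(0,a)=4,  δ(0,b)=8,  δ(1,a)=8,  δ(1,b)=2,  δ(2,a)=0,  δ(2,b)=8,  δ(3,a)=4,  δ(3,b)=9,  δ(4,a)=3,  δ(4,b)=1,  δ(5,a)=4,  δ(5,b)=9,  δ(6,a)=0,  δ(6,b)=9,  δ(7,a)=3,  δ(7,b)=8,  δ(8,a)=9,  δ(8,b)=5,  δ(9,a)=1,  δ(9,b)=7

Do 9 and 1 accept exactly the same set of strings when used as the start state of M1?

First remove the unreachable states {6}; 9 states remain.
Start with accepting vs non-accepting: {0,1,3,4,8,9} | {2,5,7}.
Refine {0,1,3,4,8,9} on symbol b: members go to different blocks, giving {0,3,4} and {1,8,9}.
No further refinement is possible. Final partition (3 blocks): {0,3,4} | {2,5,7} | {1,8,9}.
9 and 1 lie in the same block of the stable partition, so they are equivalent — no string distinguishes them.

Yes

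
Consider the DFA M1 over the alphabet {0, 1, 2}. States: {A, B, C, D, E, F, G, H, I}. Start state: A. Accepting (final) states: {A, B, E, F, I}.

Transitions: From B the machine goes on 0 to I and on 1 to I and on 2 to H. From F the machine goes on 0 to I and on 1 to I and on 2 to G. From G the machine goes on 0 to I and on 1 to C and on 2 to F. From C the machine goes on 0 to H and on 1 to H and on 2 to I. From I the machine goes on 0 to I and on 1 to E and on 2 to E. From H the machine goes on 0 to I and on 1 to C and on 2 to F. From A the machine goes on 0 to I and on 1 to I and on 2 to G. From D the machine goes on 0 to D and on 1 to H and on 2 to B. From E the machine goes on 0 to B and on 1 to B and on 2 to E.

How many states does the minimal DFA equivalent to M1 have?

First remove the unreachable states {D}; 8 states remain.
P0 = {A,B,E,F,I} | {C,G,H}.
Split {A,B,E,F,I} by δ(·,2) → {A,B,F} and {E,I}.
On input 0, block {C,G,H} splits into {G,H} and {C}.
On input 0, block {E,I} splits into {E} and {I}.
No further refinement is possible. Final partition (5 blocks): {A,B,F} | {G,H} | {E} | {C} | {I}.

5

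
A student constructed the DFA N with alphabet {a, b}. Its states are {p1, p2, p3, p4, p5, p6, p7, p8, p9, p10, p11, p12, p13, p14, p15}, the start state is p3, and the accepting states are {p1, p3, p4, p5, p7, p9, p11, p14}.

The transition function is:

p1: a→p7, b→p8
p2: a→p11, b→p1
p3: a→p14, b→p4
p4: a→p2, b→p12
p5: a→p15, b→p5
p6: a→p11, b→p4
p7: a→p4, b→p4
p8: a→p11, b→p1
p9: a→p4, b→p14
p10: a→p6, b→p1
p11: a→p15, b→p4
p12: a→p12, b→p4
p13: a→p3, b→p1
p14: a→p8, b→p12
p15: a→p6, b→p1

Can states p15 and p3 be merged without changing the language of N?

No

Reachable states from the start: {p1,p2,p3,p4,p6,p7,p8,p11,p12,p14,p15}. Unreachable: {p5,p9,p10,p13} — drop them.
P0 = {p1,p3,p4,p7,p11,p14} | {p2,p6,p8,p12,p15}.
Refine {p1,p3,p4,p7,p11,p14} on symbol a: members go to different blocks, giving {p1,p3,p7} and {p4,p11,p14}.
Split {p1,p3,p7} by δ(·,a) → {p3,p7} and {p1}.
Refine {p2,p6,p8,p12,p15} on symbol a: members go to different blocks, giving {p2,p6,p8} and {p12,p15}.
On input b, block {p2,p6,p8} splits into {p2,p8} and {p6}.
Split {p4,p11,p14} by δ(·,a) → {p4,p14} and {p11}.
On input a, block {p12,p15} splits into {p12} and {p15}.
The partition is now stable with 8 blocks: {p3,p7} | {p2,p8} | {p4,p14} | {p1} | {p12} | {p6} | {p11} | {p15}.
p15 and p3 end up in different blocks, so they are distinguishable. For instance, the string 'ε' is accepted from only p3.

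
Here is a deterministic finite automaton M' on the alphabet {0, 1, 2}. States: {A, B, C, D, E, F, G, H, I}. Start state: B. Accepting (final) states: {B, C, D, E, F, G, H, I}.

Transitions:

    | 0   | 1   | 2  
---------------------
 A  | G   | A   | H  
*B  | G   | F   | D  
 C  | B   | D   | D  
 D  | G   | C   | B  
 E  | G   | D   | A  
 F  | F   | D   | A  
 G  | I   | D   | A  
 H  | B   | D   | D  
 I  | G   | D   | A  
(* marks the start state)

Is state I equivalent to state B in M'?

No

First remove the unreachable states {E}; 8 states remain.
P0 = {B,C,D,F,G,H,I} | {A}.
Refine {B,C,D,F,G,H,I} on symbol 2: members go to different blocks, giving {B,C,D,H} and {F,G,I}.
Refine {B,C,D,H} on symbol 0: members go to different blocks, giving {B,D} and {C,H}.
Refine {B,D} on symbol 1: members go to different blocks, giving {B} and {D}.
No further refinement is possible. Final partition (5 blocks): {B} | {A} | {F,G,I} | {C,H} | {D}.
I and B end up in different blocks, so they are distinguishable. For instance, the string '2' is accepted from only B.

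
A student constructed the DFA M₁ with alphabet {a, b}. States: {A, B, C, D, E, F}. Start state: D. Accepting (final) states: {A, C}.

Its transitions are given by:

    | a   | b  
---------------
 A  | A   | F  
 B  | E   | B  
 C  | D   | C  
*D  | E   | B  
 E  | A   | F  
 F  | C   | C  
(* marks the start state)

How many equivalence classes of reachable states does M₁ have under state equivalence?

5

All states are reachable from the start state.
P0 = {A,C} | {B,D,E,F}.
On input a, block {A,C} splits into {A} and {C}.
Refine {B,D,E,F} on symbol a: members go to different blocks, giving {B,D} and {E} and {F}.
No further refinement is possible. Final partition (5 blocks): {A} | {B,D} | {C} | {E} | {F}.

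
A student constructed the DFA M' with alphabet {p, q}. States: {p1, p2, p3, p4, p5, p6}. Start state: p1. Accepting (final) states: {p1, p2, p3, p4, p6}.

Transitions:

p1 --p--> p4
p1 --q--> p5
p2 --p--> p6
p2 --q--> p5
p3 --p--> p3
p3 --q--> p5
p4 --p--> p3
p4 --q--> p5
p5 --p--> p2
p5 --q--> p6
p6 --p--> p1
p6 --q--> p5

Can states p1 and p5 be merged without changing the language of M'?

No

All states are reachable from the start state.
Initial partition by acceptance: {p1,p2,p3,p4,p6} | {p5}.
Stable partition: {p1,p2,p3,p4,p6} | {p5} — 2 equivalence classes.
p1 and p5 end up in different blocks, so they are distinguishable. For instance, the string 'ε' is accepted from only p1.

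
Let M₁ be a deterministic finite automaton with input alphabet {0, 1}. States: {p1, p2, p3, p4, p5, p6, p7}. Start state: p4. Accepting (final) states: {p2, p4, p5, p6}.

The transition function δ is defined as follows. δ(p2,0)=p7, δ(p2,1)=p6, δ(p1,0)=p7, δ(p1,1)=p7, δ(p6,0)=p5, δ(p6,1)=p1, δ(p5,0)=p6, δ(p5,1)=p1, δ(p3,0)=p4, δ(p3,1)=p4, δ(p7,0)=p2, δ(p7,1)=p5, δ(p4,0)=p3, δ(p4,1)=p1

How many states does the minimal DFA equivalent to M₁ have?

P0 = {p2,p4,p5,p6} | {p1,p3,p7}.
On input 0, block {p2,p4,p5,p6} splits into {p2,p4} and {p5,p6}.
On input 1, block {p2,p4} splits into {p2} and {p4}.
Split {p1,p3,p7} by δ(·,0) → {p1} and {p3} and {p7}.
Stable partition: {p2} | {p1} | {p5,p6} | {p4} | {p3} | {p7} — 6 equivalence classes.

6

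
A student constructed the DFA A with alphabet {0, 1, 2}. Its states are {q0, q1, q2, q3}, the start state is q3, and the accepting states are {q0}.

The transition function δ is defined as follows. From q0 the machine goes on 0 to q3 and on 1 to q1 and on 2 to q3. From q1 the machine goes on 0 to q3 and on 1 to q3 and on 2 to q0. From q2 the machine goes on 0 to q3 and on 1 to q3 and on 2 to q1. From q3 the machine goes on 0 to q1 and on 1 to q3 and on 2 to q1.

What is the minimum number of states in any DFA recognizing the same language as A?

First remove the unreachable states {q2}; 3 states remain.
P0 = {q0} | {q1,q3}.
Refine {q1,q3} on symbol 2: members go to different blocks, giving {q1} and {q3}.
No further refinement is possible. Final partition (3 blocks): {q0} | {q1} | {q3}.

3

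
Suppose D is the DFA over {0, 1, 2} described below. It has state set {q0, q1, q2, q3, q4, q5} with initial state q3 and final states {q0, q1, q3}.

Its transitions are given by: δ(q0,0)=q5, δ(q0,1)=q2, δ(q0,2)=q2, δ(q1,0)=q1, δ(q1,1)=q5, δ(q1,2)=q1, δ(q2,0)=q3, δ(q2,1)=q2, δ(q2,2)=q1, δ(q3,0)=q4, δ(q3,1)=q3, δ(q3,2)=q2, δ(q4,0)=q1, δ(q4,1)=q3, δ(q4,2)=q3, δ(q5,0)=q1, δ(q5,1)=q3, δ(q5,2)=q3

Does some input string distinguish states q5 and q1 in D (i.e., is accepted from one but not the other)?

Yes

States {q0} cannot be reached from the start state, so discard them.
Start with accepting vs non-accepting: {q1,q3} | {q2,q4,q5}.
Refine {q1,q3} on symbol 0: members go to different blocks, giving {q1} and {q3}.
Refine {q2,q4,q5} on symbol 0: members go to different blocks, giving {q4,q5} and {q2}.
The partition is now stable with 4 blocks: {q1} | {q4,q5} | {q3} | {q2}.
q5 and q1 end up in different blocks, so they are distinguishable. For instance, the string 'ε' is accepted from only q1.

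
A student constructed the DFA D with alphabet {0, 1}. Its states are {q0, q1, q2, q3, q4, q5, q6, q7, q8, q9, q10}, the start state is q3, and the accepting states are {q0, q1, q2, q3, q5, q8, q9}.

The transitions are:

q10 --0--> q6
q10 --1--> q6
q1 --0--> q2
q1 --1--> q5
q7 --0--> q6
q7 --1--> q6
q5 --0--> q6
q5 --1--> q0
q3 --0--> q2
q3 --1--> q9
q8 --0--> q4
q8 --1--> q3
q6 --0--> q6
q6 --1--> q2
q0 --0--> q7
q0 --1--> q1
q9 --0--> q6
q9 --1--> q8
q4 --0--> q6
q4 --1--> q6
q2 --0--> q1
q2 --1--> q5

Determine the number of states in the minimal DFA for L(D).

5

Reachable states from the start: {q0,q1,q2,q3,q4,q5,q6,q7,q8,q9}. Unreachable: {q10} — drop them.
P0 = {q0,q1,q2,q3,q5,q8,q9} | {q4,q6,q7}.
On input 0, block {q0,q1,q2,q3,q5,q8,q9} splits into {q0,q5,q8,q9} and {q1,q2,q3}.
Split {q0,q5,q8,q9} by δ(·,1) → {q0,q8} and {q5,q9}.
On input 1, block {q4,q6,q7} splits into {q4,q7} and {q6}.
Stable partition: {q0,q8} | {q4,q7} | {q1,q2,q3} | {q5,q9} | {q6} — 5 equivalence classes.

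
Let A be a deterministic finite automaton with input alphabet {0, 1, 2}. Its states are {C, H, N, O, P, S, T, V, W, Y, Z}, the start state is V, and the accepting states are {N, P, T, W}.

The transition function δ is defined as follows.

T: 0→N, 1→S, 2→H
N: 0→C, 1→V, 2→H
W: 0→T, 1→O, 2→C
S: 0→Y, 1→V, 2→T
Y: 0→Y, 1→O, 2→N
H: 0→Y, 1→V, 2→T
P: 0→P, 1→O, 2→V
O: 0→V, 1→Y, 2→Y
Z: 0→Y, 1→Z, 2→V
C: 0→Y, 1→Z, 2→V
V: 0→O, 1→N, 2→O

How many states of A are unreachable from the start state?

2

Starting at V and following transitions, the reachable set is {C, H, N, O, S, T, V, Y, Z}. That leaves P, W unreachable — 2 in total.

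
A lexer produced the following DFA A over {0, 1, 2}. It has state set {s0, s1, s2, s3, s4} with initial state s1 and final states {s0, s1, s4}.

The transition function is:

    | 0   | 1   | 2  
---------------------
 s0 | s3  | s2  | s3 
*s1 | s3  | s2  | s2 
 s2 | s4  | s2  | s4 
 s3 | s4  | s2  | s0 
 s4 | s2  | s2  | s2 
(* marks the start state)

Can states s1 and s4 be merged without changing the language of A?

Start with accepting vs non-accepting: {s0,s1,s4} | {s2,s3}.
The partition is now stable with 2 blocks: {s0,s1,s4} | {s2,s3}.
s1 and s4 lie in the same block of the stable partition, so they are equivalent — no string distinguishes them.

Yes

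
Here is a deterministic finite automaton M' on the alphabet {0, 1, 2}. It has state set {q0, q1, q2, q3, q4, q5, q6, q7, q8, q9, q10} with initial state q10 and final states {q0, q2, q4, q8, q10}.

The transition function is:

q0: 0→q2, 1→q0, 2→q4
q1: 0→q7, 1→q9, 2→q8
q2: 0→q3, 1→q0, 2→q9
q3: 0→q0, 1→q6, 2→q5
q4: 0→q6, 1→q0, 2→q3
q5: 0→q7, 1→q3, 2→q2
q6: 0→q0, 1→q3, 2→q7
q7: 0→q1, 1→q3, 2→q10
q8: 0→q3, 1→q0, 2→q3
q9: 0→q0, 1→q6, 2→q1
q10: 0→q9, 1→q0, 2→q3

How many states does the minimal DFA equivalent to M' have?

All states are reachable from the start state.
Start with accepting vs non-accepting: {q0,q2,q4,q8,q10} | {q1,q3,q5,q6,q7,q9}.
On input 0, block {q0,q2,q4,q8,q10} splits into {q2,q4,q8,q10} and {q0}.
Refine {q1,q3,q5,q6,q7,q9} on symbol 0: members go to different blocks, giving {q1,q5,q7} and {q3,q6,q9}.
The partition is now stable with 4 blocks: {q2,q4,q8,q10} | {q1,q5,q7} | {q0} | {q3,q6,q9}.

4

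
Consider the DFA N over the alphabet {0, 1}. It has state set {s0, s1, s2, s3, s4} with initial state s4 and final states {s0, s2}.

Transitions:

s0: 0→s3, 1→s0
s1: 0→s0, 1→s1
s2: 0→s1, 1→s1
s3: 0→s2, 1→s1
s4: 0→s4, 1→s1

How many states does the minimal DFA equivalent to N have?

All states are reachable from the start state.
P0 = {s0,s2} | {s1,s3,s4}.
On input 1, block {s0,s2} splits into {s0} and {s2}.
On input 0, block {s1,s3,s4} splits into {s1} and {s3} and {s4}.
The partition is now stable with 5 blocks: {s0} | {s1} | {s2} | {s3} | {s4}.

5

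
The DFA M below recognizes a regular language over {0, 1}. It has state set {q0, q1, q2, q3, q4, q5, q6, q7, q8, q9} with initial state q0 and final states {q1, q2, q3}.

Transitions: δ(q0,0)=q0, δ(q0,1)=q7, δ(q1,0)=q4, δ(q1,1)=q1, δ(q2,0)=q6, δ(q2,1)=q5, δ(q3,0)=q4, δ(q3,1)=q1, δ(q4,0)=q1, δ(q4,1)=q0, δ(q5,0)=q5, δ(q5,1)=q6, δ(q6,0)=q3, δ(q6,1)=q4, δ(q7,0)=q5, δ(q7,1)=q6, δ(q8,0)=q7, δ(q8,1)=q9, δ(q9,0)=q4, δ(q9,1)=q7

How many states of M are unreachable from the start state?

BFS from q0 reaches {q0, q1, q3, q4, q5, q6, q7}; the 3 state(s) q2, q8, q9 are never visited.

3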